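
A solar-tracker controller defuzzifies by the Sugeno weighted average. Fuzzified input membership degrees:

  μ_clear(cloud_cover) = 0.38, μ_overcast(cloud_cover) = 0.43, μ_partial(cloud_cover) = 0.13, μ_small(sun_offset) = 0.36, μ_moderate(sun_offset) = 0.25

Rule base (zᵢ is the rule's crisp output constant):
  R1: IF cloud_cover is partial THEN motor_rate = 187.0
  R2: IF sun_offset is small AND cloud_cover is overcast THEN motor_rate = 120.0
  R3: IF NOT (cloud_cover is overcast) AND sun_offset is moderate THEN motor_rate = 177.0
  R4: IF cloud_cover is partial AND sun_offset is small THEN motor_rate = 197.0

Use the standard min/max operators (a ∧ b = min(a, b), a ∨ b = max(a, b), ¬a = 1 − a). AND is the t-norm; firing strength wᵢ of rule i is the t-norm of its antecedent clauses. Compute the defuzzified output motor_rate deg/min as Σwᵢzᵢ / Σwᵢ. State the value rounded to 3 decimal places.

R1 (z=187.0): partial=0.13 → w = 0.13
R2 (z=120.0): small=0.36, overcast=0.43; AND[min(a, b)] → w = 0.36
R3 (z=177.0): ¬overcast=1−0.43=0.57, moderate=0.25; AND[min(a, b)] → w = 0.25
R4 (z=197.0): partial=0.13, small=0.36; AND[min(a, b)] → w = 0.13
Weighted average = (0.13·187.0 + 0.36·120.0 + 0.25·177.0 + 0.13·197.0) / (0.13 + 0.36 + 0.25 + 0.13)
  = 137.3700 / 0.8700 = 157.897

157.897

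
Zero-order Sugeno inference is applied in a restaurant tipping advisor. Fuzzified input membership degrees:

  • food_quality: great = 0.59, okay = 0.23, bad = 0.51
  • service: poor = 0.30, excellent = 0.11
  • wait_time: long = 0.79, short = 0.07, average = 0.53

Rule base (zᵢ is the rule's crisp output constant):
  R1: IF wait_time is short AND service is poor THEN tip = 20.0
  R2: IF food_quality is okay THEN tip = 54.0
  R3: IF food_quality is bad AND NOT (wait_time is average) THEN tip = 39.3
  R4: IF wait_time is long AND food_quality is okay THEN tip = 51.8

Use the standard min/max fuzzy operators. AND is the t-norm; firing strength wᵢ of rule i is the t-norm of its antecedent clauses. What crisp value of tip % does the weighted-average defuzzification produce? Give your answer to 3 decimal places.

44.205

R1 (z=20.0): short=0.07, poor=0.30; AND[min(a, b)] → w = 0.07
R2 (z=54.0): okay=0.23 → w = 0.23
R3 (z=39.3): bad=0.51, ¬average=1−0.53=0.47; AND[min(a, b)] → w = 0.47
R4 (z=51.8): long=0.79, okay=0.23; AND[min(a, b)] → w = 0.23
Weighted average = (0.07·20.0 + 0.23·54.0 + 0.47·39.3 + 0.23·51.8) / (0.07 + 0.23 + 0.47 + 0.23)
  = 44.2050 / 1.0000 = 44.205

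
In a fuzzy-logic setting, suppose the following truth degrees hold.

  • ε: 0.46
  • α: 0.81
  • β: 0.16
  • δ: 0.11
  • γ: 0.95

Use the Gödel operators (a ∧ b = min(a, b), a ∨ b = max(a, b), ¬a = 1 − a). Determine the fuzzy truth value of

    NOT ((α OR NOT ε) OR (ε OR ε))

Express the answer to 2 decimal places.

NOT ε = 1 − 0.46 = 0.54
α OR NOT ε = max(a, b) on (0.81, 0.54) = 0.81
ε OR ε = max(a, b) on (0.46, 0.46) = 0.46
(α OR NOT ε) OR (ε OR ε) = max(a, b) on (0.81, 0.46) = 0.81
NOT ((α OR NOT ε) OR (ε OR ε)) = 1 − 0.81 = 0.19

0.19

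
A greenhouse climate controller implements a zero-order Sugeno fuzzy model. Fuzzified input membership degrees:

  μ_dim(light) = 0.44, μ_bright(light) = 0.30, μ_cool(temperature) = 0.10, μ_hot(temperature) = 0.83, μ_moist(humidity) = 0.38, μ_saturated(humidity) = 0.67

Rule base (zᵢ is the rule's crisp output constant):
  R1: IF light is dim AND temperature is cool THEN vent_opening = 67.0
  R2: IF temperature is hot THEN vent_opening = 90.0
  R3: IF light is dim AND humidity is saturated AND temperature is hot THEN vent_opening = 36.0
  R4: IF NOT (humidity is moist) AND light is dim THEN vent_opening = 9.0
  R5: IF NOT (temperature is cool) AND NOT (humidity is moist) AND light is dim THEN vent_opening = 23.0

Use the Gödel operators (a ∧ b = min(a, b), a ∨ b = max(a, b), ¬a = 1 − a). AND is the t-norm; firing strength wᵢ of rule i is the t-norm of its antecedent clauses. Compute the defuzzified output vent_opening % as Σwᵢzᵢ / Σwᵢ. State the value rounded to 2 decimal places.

49.48

R1 (z=67.0): dim=0.44, cool=0.10; AND[min(a, b)] → w = 0.10
R2 (z=90.0): hot=0.83 → w = 0.83
R3 (z=36.0): dim=0.44, saturated=0.67, hot=0.83; AND[min(a, b)] → w = 0.44
R4 (z=9.0): ¬moist=1−0.38=0.62, dim=0.44; AND[min(a, b)] → w = 0.44
R5 (z=23.0): ¬cool=1−0.10=0.90, ¬moist=1−0.38=0.62, dim=0.44; AND[min(a, b)] → w = 0.44
Weighted average = (0.10·67.0 + 0.83·90.0 + 0.44·36.0 + 0.44·9.0 + 0.44·23.0) / (0.10 + 0.83 + 0.44 + 0.44 + 0.44)
  = 111.3200 / 2.2500 = 49.48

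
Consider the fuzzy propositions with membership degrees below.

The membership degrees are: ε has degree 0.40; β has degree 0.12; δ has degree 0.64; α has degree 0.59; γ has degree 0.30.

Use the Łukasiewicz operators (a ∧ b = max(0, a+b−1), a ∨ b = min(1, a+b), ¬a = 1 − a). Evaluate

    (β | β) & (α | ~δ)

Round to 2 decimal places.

β | β = min(1, a+b) on (0.12, 0.12) = 0.24
~δ = 1 − 0.64 = 0.36
α | ~δ = min(1, a+b) on (0.59, 0.36) = 0.95
(β | β) & (α | ~δ) = max(0, a+b−1) on (0.24, 0.95) = 0.19

0.19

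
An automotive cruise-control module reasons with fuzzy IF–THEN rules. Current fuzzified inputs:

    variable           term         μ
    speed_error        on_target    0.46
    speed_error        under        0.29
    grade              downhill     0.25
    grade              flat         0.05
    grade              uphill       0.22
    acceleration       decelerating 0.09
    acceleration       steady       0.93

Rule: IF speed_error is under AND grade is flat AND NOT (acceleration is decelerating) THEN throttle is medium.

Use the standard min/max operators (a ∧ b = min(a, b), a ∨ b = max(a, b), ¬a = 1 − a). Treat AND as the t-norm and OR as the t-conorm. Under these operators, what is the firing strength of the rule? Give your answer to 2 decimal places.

firing strength: under=0.29, flat=0.05, ¬decelerating=1−0.09=0.91; AND[min(a, b)] → w = 0.05

0.05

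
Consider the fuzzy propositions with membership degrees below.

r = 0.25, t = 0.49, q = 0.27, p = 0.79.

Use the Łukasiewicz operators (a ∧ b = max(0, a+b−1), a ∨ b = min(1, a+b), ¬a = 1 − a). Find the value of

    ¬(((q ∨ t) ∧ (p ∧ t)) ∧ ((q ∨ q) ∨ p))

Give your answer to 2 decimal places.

q ∨ t = min(1, a+b) on (0.27, 0.49) = 0.76
p ∧ t = max(0, a+b−1) on (0.79, 0.49) = 0.28
(q ∨ t) ∧ (p ∧ t) = max(0, a+b−1) on (0.76, 0.28) = 0.04
q ∨ q = min(1, a+b) on (0.27, 0.27) = 0.54
(q ∨ q) ∨ p = min(1, a+b) on (0.54, 0.79) = 1.00
((q ∨ t) ∧ (p ∧ t)) ∧ ((q ∨ q) ∨ p) = max(0, a+b−1) on (0.04, 1.00) = 0.04
¬(((q ∨ t) ∧ (p ∧ t)) ∧ ((q ∨ q) ∨ p)) = 1 − 0.04 = 0.96

0.96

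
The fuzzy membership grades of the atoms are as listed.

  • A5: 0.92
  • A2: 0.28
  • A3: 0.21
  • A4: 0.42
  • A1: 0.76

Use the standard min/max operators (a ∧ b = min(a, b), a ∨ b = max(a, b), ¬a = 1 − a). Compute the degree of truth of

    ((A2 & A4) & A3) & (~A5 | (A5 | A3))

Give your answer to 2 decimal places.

A2 & A4 = min(a, b) on (0.28, 0.42) = 0.28
(A2 & A4) & A3 = min(a, b) on (0.28, 0.21) = 0.21
~A5 = 1 − 0.92 = 0.08
A5 | A3 = max(a, b) on (0.92, 0.21) = 0.92
~A5 | (A5 | A3) = max(a, b) on (0.08, 0.92) = 0.92
((A2 & A4) & A3) & (~A5 | (A5 | A3)) = min(a, b) on (0.21, 0.92) = 0.21

0.21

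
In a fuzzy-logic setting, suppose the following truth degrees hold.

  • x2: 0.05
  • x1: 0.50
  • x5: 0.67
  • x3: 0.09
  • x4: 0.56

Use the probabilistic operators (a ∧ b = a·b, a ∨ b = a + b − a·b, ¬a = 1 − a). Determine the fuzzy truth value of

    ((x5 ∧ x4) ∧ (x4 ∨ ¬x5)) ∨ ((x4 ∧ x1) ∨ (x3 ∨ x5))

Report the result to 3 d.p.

0.841

x5 ∧ x4 = a·b on (0.6700, 0.5600) = 0.3752
¬x5 = 1 − 0.6700 = 0.3300
x4 ∨ ¬x5 = a + b − a·b on (0.5600, 0.3300) = 0.7052
(x5 ∧ x4) ∧ (x4 ∨ ¬x5) = a·b on (0.3752, 0.7052) = 0.2646
x4 ∧ x1 = a·b on (0.5600, 0.5000) = 0.2800
x3 ∨ x5 = a + b − a·b on (0.0900, 0.6700) = 0.6997
(x4 ∧ x1) ∨ (x3 ∨ x5) = a + b − a·b on (0.2800, 0.6997) = 0.7838
((x5 ∧ x4) ∧ (x4 ∨ ¬x5)) ∨ ((x4 ∧ x1) ∨ (x3 ∨ x5)) = a + b − a·b on (0.2646, 0.7838) = 0.8410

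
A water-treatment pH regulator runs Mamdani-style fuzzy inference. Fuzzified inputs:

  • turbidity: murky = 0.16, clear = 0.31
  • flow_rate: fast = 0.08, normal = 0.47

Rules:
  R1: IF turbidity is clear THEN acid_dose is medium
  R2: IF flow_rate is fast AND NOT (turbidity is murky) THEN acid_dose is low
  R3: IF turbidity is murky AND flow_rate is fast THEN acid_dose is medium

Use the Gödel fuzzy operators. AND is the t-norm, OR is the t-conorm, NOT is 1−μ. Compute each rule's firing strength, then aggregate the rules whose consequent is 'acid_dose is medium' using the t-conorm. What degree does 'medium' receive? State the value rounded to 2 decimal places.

R1: clear=0.31 → w = 0.31
R2: fast=0.08, ¬murky=1−0.16=0.84; AND[min(a, b)] → w = 0.08
R3: murky=0.16, fast=0.08; AND[min(a, b)] → w = 0.08
Rules with consequent 'medium': {R1, R3} → strengths 0.31, 0.08
Aggregate via t-conorm [max(a, b)]: 0.31

0.31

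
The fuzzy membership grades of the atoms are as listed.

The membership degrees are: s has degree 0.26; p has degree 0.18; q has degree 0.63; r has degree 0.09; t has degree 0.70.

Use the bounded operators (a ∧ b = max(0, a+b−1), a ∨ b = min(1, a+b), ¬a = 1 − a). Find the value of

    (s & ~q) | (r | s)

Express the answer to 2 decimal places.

0.35

~q = 1 − 0.63 = 0.37
s & ~q = max(0, a+b−1) on (0.26, 0.37) = 0.00
r | s = min(1, a+b) on (0.09, 0.26) = 0.35
(s & ~q) | (r | s) = min(1, a+b) on (0.00, 0.35) = 0.35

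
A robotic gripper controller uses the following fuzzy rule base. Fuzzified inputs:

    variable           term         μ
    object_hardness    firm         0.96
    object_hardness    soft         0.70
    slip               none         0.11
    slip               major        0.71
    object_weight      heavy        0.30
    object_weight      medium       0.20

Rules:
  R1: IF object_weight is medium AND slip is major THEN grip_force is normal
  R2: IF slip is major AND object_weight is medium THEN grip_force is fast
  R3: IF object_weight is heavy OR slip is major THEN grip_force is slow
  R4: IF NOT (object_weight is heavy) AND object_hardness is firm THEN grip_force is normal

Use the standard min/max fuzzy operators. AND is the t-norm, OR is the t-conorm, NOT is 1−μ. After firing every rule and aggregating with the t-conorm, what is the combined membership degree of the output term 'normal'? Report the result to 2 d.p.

R1: medium=0.20, major=0.71; AND[min(a, b)] → w = 0.20
R2: major=0.71, medium=0.20; AND[min(a, b)] → w = 0.20
R3: heavy=0.30, major=0.71; OR[max(a, b)] → w = 0.71
R4: ¬heavy=1−0.30=0.70, firm=0.96; AND[min(a, b)] → w = 0.70
Rules with consequent 'normal': {R1, R4} → strengths 0.20, 0.70
Aggregate via t-conorm [max(a, b)]: 0.70

0.70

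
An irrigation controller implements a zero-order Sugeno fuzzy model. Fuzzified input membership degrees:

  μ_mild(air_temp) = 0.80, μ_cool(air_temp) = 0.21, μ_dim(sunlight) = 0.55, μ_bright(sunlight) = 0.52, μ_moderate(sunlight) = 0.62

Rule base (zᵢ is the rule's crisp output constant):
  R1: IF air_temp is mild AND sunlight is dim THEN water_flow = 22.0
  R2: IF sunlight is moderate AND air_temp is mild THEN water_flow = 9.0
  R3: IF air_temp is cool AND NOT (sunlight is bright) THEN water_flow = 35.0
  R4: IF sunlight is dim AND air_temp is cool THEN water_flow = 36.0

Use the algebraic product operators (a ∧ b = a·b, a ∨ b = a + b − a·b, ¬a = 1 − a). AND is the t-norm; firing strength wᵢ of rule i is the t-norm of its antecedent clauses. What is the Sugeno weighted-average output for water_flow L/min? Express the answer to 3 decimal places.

R1 (z=22.0): mild=0.80, dim=0.55; AND[a·b] → w = 0.4400
R2 (z=9.0): moderate=0.62, mild=0.80; AND[a·b] → w = 0.4960
R3 (z=35.0): cool=0.21, ¬bright=1−0.52=0.48; AND[a·b] → w = 0.1008
R4 (z=36.0): dim=0.55, cool=0.21; AND[a·b] → w = 0.1155
Weighted average = (0.4400·22.0 + 0.4960·9.0 + 0.1008·35.0 + 0.1155·36.0) / (0.4400 + 0.4960 + 0.1008 + 0.1155)
  = 21.8300 / 1.1523 = 18.945

18.945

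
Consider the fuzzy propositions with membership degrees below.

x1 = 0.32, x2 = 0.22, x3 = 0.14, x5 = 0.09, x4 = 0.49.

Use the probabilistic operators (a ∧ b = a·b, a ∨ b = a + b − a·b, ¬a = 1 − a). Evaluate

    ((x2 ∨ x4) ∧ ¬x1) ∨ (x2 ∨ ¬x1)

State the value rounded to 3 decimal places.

0.853

x2 ∨ x4 = a + b − a·b on (0.2200, 0.4900) = 0.6022
¬x1 = 1 − 0.3200 = 0.6800
(x2 ∨ x4) ∧ ¬x1 = a·b on (0.6022, 0.6800) = 0.4095
¬x1 = 1 − 0.3200 = 0.6800
x2 ∨ ¬x1 = a + b − a·b on (0.2200, 0.6800) = 0.7504
((x2 ∨ x4) ∧ ¬x1) ∨ (x2 ∨ ¬x1) = a + b − a·b on (0.4095, 0.7504) = 0.8526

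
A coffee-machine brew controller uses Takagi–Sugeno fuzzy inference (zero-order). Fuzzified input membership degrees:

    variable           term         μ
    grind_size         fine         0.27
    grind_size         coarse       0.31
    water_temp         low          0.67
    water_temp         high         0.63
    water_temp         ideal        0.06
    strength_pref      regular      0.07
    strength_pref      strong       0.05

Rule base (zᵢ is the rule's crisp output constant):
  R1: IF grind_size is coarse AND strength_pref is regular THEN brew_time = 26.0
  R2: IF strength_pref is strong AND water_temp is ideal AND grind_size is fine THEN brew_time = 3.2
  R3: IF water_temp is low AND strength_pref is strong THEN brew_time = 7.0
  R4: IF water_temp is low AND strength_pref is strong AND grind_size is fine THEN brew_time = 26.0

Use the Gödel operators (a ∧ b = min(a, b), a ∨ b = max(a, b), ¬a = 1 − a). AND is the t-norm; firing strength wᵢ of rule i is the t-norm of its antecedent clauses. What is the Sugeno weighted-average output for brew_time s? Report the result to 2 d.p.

R1 (z=26.0): coarse=0.31, regular=0.07; AND[min(a, b)] → w = 0.07
R2 (z=3.2): strong=0.05, ideal=0.06, fine=0.27; AND[min(a, b)] → w = 0.05
R3 (z=7.0): low=0.67, strong=0.05; AND[min(a, b)] → w = 0.05
R4 (z=26.0): low=0.67, strong=0.05, fine=0.27; AND[min(a, b)] → w = 0.05
Weighted average = (0.07·26.0 + 0.05·3.2 + 0.05·7.0 + 0.05·26.0) / (0.07 + 0.05 + 0.05 + 0.05)
  = 3.6300 / 0.2200 = 16.50

16.50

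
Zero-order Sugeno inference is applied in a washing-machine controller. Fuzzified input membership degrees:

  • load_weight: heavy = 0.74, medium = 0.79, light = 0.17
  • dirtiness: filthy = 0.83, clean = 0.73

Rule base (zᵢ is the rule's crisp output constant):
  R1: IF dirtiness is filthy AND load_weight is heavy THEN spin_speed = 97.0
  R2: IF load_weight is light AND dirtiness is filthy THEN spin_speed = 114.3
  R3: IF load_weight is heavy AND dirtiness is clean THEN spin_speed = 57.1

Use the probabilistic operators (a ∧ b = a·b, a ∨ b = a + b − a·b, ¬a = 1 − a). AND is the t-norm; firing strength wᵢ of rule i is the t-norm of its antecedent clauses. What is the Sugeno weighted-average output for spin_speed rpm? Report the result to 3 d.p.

R1 (z=97.0): filthy=0.83, heavy=0.74; AND[a·b] → w = 0.6142
R2 (z=114.3): light=0.17, filthy=0.83; AND[a·b] → w = 0.1411
R3 (z=57.1): heavy=0.74, clean=0.73; AND[a·b] → w = 0.5402
Weighted average = (0.6142·97.0 + 0.1411·114.3 + 0.5402·57.1) / (0.6142 + 0.1411 + 0.5402)
  = 106.5506 / 1.2955 = 82.247

82.247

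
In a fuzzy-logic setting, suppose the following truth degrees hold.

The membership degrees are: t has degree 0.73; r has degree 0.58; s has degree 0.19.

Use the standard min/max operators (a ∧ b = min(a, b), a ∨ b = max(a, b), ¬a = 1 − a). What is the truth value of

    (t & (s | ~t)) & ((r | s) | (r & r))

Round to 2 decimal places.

0.27

~t = 1 − 0.73 = 0.27
s | ~t = max(a, b) on (0.19, 0.27) = 0.27
t & (s | ~t) = min(a, b) on (0.73, 0.27) = 0.27
r | s = max(a, b) on (0.58, 0.19) = 0.58
r & r = min(a, b) on (0.58, 0.58) = 0.58
(r | s) | (r & r) = max(a, b) on (0.58, 0.58) = 0.58
(t & (s | ~t)) & ((r | s) | (r & r)) = min(a, b) on (0.27, 0.58) = 0.27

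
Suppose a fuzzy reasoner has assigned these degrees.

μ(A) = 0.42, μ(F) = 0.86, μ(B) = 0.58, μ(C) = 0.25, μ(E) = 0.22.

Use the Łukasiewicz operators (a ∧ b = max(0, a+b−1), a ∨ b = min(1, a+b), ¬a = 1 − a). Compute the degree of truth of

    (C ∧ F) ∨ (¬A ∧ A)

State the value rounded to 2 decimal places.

C ∧ F = max(0, a+b−1) on (0.25, 0.86) = 0.11
¬A = 1 − 0.42 = 0.58
¬A ∧ A = max(0, a+b−1) on (0.58, 0.42) = 0.00
(C ∧ F) ∨ (¬A ∧ A) = min(1, a+b) on (0.11, 0.00) = 0.11

0.11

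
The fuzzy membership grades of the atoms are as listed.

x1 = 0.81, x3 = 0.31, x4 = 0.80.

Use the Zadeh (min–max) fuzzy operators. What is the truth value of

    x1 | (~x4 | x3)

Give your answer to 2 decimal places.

0.81

~x4 = 1 − 0.80 = 0.20
~x4 | x3 = max(a, b) on (0.20, 0.31) = 0.31
x1 | (~x4 | x3) = max(a, b) on (0.81, 0.31) = 0.81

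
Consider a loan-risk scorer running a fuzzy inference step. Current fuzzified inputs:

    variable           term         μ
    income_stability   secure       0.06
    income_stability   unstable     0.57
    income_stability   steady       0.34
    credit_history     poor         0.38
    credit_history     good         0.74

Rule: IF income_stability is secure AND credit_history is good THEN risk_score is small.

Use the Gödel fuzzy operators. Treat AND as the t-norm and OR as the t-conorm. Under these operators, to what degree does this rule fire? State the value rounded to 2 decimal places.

0.06

firing strength: secure=0.06, good=0.74; AND[min(a, b)] → w = 0.06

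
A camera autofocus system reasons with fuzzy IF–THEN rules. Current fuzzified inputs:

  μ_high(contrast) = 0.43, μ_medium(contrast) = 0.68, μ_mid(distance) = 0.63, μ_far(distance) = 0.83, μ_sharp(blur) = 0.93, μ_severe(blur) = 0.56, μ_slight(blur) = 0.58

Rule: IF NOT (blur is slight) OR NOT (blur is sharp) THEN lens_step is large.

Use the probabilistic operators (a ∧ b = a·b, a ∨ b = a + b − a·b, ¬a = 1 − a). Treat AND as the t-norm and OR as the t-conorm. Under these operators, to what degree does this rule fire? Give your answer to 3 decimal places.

firing strength: ¬slight=1−0.58=0.42, ¬sharp=1−0.93=0.07; OR[a + b − a·b] → w = 0.4606

0.461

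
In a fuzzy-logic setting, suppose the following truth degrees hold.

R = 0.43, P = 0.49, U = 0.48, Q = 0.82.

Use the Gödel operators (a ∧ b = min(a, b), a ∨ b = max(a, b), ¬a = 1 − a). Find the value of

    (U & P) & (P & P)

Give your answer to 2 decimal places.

0.48

U & P = min(a, b) on (0.48, 0.49) = 0.48
P & P = min(a, b) on (0.49, 0.49) = 0.49
(U & P) & (P & P) = min(a, b) on (0.48, 0.49) = 0.48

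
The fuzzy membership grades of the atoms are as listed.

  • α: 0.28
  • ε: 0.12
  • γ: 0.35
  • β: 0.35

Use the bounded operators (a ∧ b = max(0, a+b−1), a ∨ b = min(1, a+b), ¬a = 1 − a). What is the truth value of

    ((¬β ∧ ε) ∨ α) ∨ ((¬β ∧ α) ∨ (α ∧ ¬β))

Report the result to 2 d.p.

0.28

¬β = 1 − 0.35 = 0.65
¬β ∧ ε = max(0, a+b−1) on (0.65, 0.12) = 0.00
(¬β ∧ ε) ∨ α = min(1, a+b) on (0.00, 0.28) = 0.28
¬β = 1 − 0.35 = 0.65
¬β ∧ α = max(0, a+b−1) on (0.65, 0.28) = 0.00
¬β = 1 − 0.35 = 0.65
α ∧ ¬β = max(0, a+b−1) on (0.28, 0.65) = 0.00
(¬β ∧ α) ∨ (α ∧ ¬β) = min(1, a+b) on (0.00, 0.00) = 0.00
((¬β ∧ ε) ∨ α) ∨ ((¬β ∧ α) ∨ (α ∧ ¬β)) = min(1, a+b) on (0.28, 0.00) = 0.28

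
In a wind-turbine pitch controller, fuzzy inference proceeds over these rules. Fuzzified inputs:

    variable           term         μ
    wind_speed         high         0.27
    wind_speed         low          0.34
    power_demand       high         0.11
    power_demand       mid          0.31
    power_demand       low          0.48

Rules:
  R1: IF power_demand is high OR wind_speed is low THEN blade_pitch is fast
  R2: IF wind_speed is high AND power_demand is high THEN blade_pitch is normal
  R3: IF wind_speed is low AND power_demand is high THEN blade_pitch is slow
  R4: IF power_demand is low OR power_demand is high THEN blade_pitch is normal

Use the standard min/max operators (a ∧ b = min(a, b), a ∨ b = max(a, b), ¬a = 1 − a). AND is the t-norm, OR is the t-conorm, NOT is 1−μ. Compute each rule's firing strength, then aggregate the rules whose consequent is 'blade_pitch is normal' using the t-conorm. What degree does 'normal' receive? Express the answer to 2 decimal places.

0.48

R1: high=0.11, low=0.34; OR[max(a, b)] → w = 0.34
R2: high=0.27, high=0.11; AND[min(a, b)] → w = 0.11
R3: low=0.34, high=0.11; AND[min(a, b)] → w = 0.11
R4: low=0.48, high=0.11; OR[max(a, b)] → w = 0.48
Rules with consequent 'normal': {R2, R4} → strengths 0.11, 0.48
Aggregate via t-conorm [max(a, b)]: 0.48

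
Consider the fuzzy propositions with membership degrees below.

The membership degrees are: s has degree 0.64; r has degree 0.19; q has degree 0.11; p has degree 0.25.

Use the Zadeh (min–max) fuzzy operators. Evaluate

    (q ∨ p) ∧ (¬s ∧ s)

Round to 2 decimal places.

0.25

q ∨ p = max(a, b) on (0.11, 0.25) = 0.25
¬s = 1 − 0.64 = 0.36
¬s ∧ s = min(a, b) on (0.36, 0.64) = 0.36
(q ∨ p) ∧ (¬s ∧ s) = min(a, b) on (0.25, 0.36) = 0.25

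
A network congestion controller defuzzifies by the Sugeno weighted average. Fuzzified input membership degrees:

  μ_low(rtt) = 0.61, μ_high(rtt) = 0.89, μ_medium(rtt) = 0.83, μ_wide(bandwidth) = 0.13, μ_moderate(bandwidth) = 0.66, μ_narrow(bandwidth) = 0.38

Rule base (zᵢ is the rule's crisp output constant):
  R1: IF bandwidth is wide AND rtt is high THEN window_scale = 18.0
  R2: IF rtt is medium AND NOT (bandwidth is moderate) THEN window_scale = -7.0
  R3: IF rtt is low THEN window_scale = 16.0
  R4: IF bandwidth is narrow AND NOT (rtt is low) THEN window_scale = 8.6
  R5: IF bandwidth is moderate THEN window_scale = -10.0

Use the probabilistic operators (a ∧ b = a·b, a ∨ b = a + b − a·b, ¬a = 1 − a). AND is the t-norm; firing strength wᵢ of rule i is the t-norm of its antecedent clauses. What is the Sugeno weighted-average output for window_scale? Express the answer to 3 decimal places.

R1 (z=18.0): wide=0.13, high=0.89; AND[a·b] → w = 0.1157
R2 (z=-7.0): medium=0.83, ¬moderate=1−0.66=0.34; AND[a·b] → w = 0.2822
R3 (z=16.0): low=0.61 → w = 0.6100
R4 (z=8.6): narrow=0.38, ¬low=1−0.61=0.39; AND[a·b] → w = 0.1482
R5 (z=-10.0): moderate=0.66 → w = 0.6600
Weighted average = (0.1157·18.0 + 0.2822·-7.0 + 0.6100·16.0 + 0.1482·8.6 + 0.6600·-10.0) / (0.1157 + 0.2822 + 0.6100 + 0.1482 + 0.6600)
  = 4.5417 / 1.8161 = 2.501

2.501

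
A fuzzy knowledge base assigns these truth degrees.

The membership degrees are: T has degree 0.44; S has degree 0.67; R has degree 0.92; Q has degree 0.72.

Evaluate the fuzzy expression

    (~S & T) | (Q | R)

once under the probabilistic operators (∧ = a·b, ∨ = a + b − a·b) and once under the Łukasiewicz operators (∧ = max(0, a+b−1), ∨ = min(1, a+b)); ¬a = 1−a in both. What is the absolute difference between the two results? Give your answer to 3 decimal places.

Under probabilistic:
  ~S = 1 − 0.6700 = 0.3300
  ~S & T = a·b on (0.3300, 0.4400) = 0.1452
  Q | R = a + b − a·b on (0.7200, 0.9200) = 0.9776
  (~S & T) | (Q | R) = a + b − a·b on (0.1452, 0.9776) = 0.9809
  → value = 0.9809
Under Łukasiewicz:
  ~S = 1 − 0.67 = 0.33
  ~S & T = max(0, a+b−1) on (0.33, 0.44) = 0.00
  Q | R = min(1, a+b) on (0.72, 0.92) = 1.00
  (~S & T) | (Q | R) = min(1, a+b) on (0.00, 1.00) = 1.00
  → value = 1.0000
|0.9809 − 1.0000| = 0.019

0.019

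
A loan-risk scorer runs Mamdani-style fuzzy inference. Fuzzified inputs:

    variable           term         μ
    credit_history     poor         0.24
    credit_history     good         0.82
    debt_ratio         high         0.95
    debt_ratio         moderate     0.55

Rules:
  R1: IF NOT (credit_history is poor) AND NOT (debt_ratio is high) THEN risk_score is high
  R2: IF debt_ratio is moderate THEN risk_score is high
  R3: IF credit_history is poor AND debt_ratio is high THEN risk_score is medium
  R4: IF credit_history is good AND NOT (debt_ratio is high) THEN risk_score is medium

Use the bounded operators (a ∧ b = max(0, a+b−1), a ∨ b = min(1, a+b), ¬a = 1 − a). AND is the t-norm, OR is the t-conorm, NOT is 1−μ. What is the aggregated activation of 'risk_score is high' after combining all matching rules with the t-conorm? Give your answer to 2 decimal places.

R1: ¬poor=1−0.24=0.76, ¬high=1−0.95=0.05; AND[max(0, a+b−1)] → w = 0.00
R2: moderate=0.55 → w = 0.55
R3: poor=0.24, high=0.95; AND[max(0, a+b−1)] → w = 0.19
R4: good=0.82, ¬high=1−0.95=0.05; AND[max(0, a+b−1)] → w = 0.00
Rules with consequent 'high': {R1, R2} → strengths 0.00, 0.55
Aggregate via t-conorm [min(1, a+b)]: 0.55

0.55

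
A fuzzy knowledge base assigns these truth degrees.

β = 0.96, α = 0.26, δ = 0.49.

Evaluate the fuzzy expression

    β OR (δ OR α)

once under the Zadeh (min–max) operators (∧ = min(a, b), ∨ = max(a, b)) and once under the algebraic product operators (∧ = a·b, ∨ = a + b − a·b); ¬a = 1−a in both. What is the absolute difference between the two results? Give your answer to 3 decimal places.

Under Zadeh (min–max):
  δ OR α = max(a, b) on (0.49, 0.26) = 0.49
  β OR (δ OR α) = max(a, b) on (0.96, 0.49) = 0.96
  → value = 0.9600
Under algebraic product:
  δ OR α = a + b − a·b on (0.4900, 0.2600) = 0.6226
  β OR (δ OR α) = a + b − a·b on (0.9600, 0.6226) = 0.9849
  → value = 0.9849
|0.9600 − 0.9849| = 0.025

0.025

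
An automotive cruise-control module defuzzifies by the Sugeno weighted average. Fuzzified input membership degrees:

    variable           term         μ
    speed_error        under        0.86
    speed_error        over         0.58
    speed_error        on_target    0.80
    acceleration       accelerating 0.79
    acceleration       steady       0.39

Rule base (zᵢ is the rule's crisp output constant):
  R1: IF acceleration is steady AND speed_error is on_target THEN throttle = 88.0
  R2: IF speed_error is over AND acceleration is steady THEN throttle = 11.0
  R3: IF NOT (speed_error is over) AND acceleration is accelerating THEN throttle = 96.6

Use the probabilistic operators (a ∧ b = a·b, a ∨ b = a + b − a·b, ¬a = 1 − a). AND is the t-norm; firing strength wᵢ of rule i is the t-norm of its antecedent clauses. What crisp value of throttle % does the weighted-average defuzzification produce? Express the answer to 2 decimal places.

71.26

R1 (z=88.0): steady=0.39, on_target=0.80; AND[a·b] → w = 0.3120
R2 (z=11.0): over=0.58, steady=0.39; AND[a·b] → w = 0.2262
R3 (z=96.6): ¬over=1−0.58=0.42, accelerating=0.79; AND[a·b] → w = 0.3318
Weighted average = (0.3120·88.0 + 0.2262·11.0 + 0.3318·96.6) / (0.3120 + 0.2262 + 0.3318)
  = 61.9961 / 0.8700 = 71.26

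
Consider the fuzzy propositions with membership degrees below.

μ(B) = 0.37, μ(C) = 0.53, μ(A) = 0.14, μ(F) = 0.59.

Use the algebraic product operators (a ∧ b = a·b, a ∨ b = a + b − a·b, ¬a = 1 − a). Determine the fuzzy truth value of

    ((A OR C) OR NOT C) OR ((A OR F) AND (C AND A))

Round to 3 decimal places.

0.796

A OR C = a + b − a·b on (0.1400, 0.5300) = 0.5958
NOT C = 1 − 0.5300 = 0.4700
(A OR C) OR NOT C = a + b − a·b on (0.5958, 0.4700) = 0.7858
A OR F = a + b − a·b on (0.1400, 0.5900) = 0.6474
C AND A = a·b on (0.5300, 0.1400) = 0.0742
(A OR F) AND (C AND A) = a·b on (0.6474, 0.0742) = 0.0480
((A OR C) OR NOT C) OR ((A OR F) AND (C AND A)) = a + b − a·b on (0.7858, 0.0480) = 0.7961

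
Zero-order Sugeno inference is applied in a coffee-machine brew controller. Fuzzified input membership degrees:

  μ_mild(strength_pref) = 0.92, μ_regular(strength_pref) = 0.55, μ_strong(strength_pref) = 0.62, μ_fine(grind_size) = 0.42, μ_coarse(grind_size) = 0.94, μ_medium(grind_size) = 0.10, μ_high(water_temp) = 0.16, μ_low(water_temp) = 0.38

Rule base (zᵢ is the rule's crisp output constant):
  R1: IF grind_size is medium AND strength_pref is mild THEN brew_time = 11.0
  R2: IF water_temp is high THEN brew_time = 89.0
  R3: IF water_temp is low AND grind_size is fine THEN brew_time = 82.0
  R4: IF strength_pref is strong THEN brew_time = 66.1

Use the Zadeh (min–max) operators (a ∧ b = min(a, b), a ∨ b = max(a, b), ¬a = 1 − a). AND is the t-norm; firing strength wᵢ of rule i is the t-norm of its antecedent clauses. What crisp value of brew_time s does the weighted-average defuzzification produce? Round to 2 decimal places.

R1 (z=11.0): medium=0.10, mild=0.92; AND[min(a, b)] → w = 0.10
R2 (z=89.0): high=0.16 → w = 0.16
R3 (z=82.0): low=0.38, fine=0.42; AND[min(a, b)] → w = 0.38
R4 (z=66.1): strong=0.62 → w = 0.62
Weighted average = (0.10·11.0 + 0.16·89.0 + 0.38·82.0 + 0.62·66.1) / (0.10 + 0.16 + 0.38 + 0.62)
  = 87.4820 / 1.2600 = 69.43

69.43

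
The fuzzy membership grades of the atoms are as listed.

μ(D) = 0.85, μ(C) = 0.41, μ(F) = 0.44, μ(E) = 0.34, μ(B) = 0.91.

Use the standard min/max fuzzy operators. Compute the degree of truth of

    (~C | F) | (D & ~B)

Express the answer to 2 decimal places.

0.59

~C = 1 − 0.41 = 0.59
~C | F = max(a, b) on (0.59, 0.44) = 0.59
~B = 1 − 0.91 = 0.09
D & ~B = min(a, b) on (0.85, 0.09) = 0.09
(~C | F) | (D & ~B) = max(a, b) on (0.59, 0.09) = 0.59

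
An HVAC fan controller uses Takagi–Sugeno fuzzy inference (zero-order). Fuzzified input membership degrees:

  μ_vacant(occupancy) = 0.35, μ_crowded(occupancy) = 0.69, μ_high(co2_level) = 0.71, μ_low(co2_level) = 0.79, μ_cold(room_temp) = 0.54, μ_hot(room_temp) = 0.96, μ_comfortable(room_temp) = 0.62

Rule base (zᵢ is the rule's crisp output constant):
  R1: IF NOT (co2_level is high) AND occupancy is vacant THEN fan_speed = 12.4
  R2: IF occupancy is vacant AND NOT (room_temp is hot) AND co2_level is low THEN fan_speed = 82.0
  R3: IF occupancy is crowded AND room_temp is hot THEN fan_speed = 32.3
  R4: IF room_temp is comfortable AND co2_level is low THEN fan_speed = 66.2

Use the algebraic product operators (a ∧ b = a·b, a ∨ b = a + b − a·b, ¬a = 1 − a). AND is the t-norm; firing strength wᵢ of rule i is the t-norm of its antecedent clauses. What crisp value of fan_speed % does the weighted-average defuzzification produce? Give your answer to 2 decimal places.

R1 (z=12.4): ¬high=1−0.71=0.29, vacant=0.35; AND[a·b] → w = 0.1015
R2 (z=82.0): vacant=0.35, ¬hot=1−0.96=0.04, low=0.79; AND[a·b] → w = 0.0111
R3 (z=32.3): crowded=0.69, hot=0.96; AND[a·b] → w = 0.6624
R4 (z=66.2): comfortable=0.62, low=0.79; AND[a·b] → w = 0.4898
Weighted average = (0.1015·12.4 + 0.0111·82.0 + 0.6624·32.3 + 0.4898·66.2) / (0.1015 + 0.0111 + 0.6624 + 0.4898)
  = 55.9858 / 1.2648 = 44.27

44.27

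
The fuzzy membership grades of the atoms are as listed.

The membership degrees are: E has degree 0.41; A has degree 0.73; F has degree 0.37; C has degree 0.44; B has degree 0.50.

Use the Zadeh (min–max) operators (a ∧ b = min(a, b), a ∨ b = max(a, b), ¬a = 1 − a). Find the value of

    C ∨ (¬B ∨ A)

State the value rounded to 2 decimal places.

0.73

¬B = 1 − 0.50 = 0.50
¬B ∨ A = max(a, b) on (0.50, 0.73) = 0.73
C ∨ (¬B ∨ A) = max(a, b) on (0.44, 0.73) = 0.73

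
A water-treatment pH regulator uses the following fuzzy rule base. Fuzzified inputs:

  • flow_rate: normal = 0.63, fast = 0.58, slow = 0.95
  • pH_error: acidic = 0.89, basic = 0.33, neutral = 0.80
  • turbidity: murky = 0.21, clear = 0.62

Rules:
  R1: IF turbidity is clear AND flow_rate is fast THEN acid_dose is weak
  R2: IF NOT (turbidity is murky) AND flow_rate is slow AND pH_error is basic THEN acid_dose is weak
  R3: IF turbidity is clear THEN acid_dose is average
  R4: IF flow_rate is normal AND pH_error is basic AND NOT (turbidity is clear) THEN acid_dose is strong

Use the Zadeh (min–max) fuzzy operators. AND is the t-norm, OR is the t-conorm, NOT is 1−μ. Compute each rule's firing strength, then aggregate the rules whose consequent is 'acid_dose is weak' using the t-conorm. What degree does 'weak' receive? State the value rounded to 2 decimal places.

0.58

R1: clear=0.62, fast=0.58; AND[min(a, b)] → w = 0.58
R2: ¬murky=1−0.21=0.79, slow=0.95, basic=0.33; AND[min(a, b)] → w = 0.33
R3: clear=0.62 → w = 0.62
R4: normal=0.63, basic=0.33, ¬clear=1−0.62=0.38; AND[min(a, b)] → w = 0.33
Rules with consequent 'weak': {R1, R2} → strengths 0.58, 0.33
Aggregate via t-conorm [max(a, b)]: 0.58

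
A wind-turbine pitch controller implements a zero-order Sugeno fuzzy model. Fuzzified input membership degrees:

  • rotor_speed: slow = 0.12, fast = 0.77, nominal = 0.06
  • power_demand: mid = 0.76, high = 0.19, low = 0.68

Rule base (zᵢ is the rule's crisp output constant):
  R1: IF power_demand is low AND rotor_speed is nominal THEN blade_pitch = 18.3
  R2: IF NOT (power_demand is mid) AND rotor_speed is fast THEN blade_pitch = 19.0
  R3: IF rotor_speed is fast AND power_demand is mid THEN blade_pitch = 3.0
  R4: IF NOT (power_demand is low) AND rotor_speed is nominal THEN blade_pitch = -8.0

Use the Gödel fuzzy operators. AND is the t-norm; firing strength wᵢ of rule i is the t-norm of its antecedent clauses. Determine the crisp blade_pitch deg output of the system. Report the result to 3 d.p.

6.659

R1 (z=18.3): low=0.68, nominal=0.06; AND[min(a, b)] → w = 0.06
R2 (z=19.0): ¬mid=1−0.76=0.24, fast=0.77; AND[min(a, b)] → w = 0.24
R3 (z=3.0): fast=0.77, mid=0.76; AND[min(a, b)] → w = 0.76
R4 (z=-8.0): ¬low=1−0.68=0.32, nominal=0.06; AND[min(a, b)] → w = 0.06
Weighted average = (0.06·18.3 + 0.24·19.0 + 0.76·3.0 + 0.06·-8.0) / (0.06 + 0.24 + 0.76 + 0.06)
  = 7.4580 / 1.1200 = 6.659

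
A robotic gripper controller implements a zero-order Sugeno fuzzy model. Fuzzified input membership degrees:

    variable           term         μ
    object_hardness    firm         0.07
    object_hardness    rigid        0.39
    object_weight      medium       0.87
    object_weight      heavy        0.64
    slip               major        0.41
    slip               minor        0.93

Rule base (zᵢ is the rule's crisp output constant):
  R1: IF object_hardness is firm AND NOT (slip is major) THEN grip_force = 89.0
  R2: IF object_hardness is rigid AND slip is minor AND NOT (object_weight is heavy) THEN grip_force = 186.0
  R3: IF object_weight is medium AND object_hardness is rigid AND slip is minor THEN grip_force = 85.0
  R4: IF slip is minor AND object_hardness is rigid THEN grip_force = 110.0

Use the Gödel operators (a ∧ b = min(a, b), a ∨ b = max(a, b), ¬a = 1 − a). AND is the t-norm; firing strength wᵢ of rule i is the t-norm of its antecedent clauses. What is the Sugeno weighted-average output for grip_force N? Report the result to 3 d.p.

R1 (z=89.0): firm=0.07, ¬major=1−0.41=0.59; AND[min(a, b)] → w = 0.07
R2 (z=186.0): rigid=0.39, minor=0.93, ¬heavy=1−0.64=0.36; AND[min(a, b)] → w = 0.36
R3 (z=85.0): medium=0.87, rigid=0.39, minor=0.93; AND[min(a, b)] → w = 0.39
R4 (z=110.0): minor=0.93, rigid=0.39; AND[min(a, b)] → w = 0.39
Weighted average = (0.07·89.0 + 0.36·186.0 + 0.39·85.0 + 0.39·110.0) / (0.07 + 0.36 + 0.39 + 0.39)
  = 149.2400 / 1.2100 = 123.339

123.339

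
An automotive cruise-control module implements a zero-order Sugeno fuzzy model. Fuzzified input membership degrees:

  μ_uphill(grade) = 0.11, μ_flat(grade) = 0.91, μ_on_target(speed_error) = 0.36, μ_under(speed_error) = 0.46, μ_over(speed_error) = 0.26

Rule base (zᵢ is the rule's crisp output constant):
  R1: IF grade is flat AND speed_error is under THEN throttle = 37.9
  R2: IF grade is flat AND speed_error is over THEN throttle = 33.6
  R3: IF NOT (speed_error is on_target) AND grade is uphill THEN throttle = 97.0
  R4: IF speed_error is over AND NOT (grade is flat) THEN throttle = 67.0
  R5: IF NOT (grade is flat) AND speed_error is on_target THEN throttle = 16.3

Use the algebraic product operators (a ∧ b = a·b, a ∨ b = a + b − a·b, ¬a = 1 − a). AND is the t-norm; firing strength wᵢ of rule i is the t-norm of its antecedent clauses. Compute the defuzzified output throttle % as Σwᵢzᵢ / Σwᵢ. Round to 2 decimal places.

41.90

R1 (z=37.9): flat=0.91, under=0.46; AND[a·b] → w = 0.4186
R2 (z=33.6): flat=0.91, over=0.26; AND[a·b] → w = 0.2366
R3 (z=97.0): ¬on_target=1−0.36=0.64, uphill=0.11; AND[a·b] → w = 0.0704
R4 (z=67.0): over=0.26, ¬flat=1−0.91=0.09; AND[a·b] → w = 0.0234
R5 (z=16.3): ¬flat=1−0.91=0.09, on_target=0.36; AND[a·b] → w = 0.0324
Weighted average = (0.4186·37.9 + 0.2366·33.6 + 0.0704·97.0 + 0.0234·67.0 + 0.0324·16.3) / (0.4186 + 0.2366 + 0.0704 + 0.0234 + 0.0324)
  = 32.7394 / 0.7814 = 41.90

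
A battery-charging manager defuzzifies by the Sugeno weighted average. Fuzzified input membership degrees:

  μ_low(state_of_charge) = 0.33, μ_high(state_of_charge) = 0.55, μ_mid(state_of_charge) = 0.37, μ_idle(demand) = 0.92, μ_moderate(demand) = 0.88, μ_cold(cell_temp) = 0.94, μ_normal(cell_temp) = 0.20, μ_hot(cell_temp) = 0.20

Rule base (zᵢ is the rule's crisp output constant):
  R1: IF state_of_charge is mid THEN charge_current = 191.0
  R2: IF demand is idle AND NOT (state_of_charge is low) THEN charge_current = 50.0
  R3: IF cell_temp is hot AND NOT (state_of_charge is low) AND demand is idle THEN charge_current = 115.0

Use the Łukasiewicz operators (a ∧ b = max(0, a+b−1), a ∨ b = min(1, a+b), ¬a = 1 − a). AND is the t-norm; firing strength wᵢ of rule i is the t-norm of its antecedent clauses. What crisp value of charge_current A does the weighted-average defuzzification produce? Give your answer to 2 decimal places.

R1 (z=191.0): mid=0.37 → w = 0.37
R2 (z=50.0): idle=0.92, ¬low=1−0.33=0.67; AND[max(0, a+b−1)] → w = 0.59
R3 (z=115.0): hot=0.20, ¬low=1−0.33=0.67, idle=0.92; AND[max(0, a+b−1)] → w = 0.00
Weighted average = (0.37·191.0 + 0.59·50.0 + 0.00·115.0) / (0.37 + 0.59 + 0.00)
  = 100.1700 / 0.9600 = 104.34

104.34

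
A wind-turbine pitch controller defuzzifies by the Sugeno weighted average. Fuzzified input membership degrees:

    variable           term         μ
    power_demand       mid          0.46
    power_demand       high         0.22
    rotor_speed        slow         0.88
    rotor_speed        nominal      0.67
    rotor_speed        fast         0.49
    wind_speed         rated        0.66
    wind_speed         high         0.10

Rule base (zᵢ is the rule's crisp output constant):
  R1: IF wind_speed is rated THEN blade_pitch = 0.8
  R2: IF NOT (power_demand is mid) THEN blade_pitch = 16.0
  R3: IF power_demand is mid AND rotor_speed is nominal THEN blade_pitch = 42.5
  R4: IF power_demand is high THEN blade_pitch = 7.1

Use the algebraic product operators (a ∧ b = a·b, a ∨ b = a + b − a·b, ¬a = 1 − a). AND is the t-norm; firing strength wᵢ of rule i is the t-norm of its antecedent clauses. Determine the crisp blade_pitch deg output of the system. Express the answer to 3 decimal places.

R1 (z=0.8): rated=0.66 → w = 0.6600
R2 (z=16.0): ¬mid=1−0.46=0.54 → w = 0.5400
R3 (z=42.5): mid=0.46, nominal=0.67; AND[a·b] → w = 0.3082
R4 (z=7.1): high=0.22 → w = 0.2200
Weighted average = (0.6600·0.8 + 0.5400·16.0 + 0.3082·42.5 + 0.2200·7.1) / (0.6600 + 0.5400 + 0.3082 + 0.2200)
  = 23.8285 / 1.7282 = 13.788

13.788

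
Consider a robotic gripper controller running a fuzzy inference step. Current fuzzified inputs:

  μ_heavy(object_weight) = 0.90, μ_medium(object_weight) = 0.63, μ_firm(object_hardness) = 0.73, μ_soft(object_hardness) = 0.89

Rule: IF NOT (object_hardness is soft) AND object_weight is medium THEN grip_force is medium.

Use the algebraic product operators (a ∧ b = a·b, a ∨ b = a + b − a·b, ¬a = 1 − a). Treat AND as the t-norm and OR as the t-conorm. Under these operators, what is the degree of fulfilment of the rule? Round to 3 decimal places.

0.069

firing strength: ¬soft=1−0.89=0.11, medium=0.63; AND[a·b] → w = 0.0693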